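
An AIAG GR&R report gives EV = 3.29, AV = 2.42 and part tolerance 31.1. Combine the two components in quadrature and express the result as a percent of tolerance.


GRR = sqrt(EV^2 + AV^2) = sqrt(3.29^2 + 2.42^2) = 4.0841768
%GRR = GRR / tol * 100 = 4.0841768 / 31.1 * 100
%GRR = 13.1324

13.1324


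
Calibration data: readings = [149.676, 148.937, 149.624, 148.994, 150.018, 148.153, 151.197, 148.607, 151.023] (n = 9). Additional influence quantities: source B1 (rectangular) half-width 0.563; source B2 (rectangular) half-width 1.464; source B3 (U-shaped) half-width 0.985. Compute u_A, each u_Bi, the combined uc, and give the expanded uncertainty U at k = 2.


mean = (149.676 + 148.937 + 149.624 + 148.994 + 150.018 + 148.153 + 151.197 + 148.607 + 151.023) / 9 = 149.581
s = sqrt(sum((x - mean)^2)/(n-1)) = 1.0392201
u_A = s / sqrt(n) = 1.0392201 / sqrt(9) = 0.3464067
u_B1 = 0.563 / sqrt(3) = 0.3250482
u_B2 = 1.464 / sqrt(3) = 0.84524079
u_B3 = 0.985 / sqrt(2) = 0.69650018
uc = sqrt(0.3464067^2 + 0.3250482^2 + 0.84524079^2 + 0.69650018^2) = 1.1938167
U = k * uc = 2 * 1.1938167
U = 2.3876

2.3876


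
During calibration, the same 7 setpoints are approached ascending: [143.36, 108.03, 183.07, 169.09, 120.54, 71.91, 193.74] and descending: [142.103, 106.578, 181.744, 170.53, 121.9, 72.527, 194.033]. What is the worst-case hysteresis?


|143.36 - 142.103| = 1.2570
|108.03 - 106.578| = 1.4520
|183.07 - 181.744| = 1.3260
|169.09 - 170.53| = 1.4400
|120.54 - 121.9| = 1.3600
|71.91 - 72.527| = 0.6170
|193.74 - 194.033| = 0.2930
hysteresis = max(diffs) = 1.4520

1.4520


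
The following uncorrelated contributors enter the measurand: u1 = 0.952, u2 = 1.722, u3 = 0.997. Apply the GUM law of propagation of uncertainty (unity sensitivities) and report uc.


uc = sqrt(0.952^2 + 1.722^2 + 0.997^2)
uc = sqrt(4.865597)
uc = 2.2058

2.2058


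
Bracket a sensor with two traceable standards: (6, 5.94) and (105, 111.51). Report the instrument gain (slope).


slope = (y2 - y1) / (x2 - x1)
= (111.51 - 5.94) / (105 - 6)
= 105.5700 / 99
= 1.0664

1.0664


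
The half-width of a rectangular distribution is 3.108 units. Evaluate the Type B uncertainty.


u_B = half_width / sqrt(3)
u_B = 3.108 / 1.7320508
u_B = 1.7944

1.7944


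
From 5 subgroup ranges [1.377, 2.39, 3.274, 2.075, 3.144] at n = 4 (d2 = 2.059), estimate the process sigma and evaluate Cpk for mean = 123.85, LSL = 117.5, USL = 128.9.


R_bar = (1.377 + 2.39 + 3.274 + 2.075 + 3.144) / 5 = 2.452
sigma = R_bar / d2 = 2.452 / 2.059 = 1.1908694
Cp = (USL - LSL)/(6*sigma) = (128.9 - 117.5)/(6*1.1908694) = 1.5955
Cpu = (128.9 - 123.85)/(3*1.1908694) = 1.4135
Cpl = (123.85 - 117.5)/(3*1.1908694) = 1.7774
Cpk = min(Cpu, Cpl) = 1.4135

1.4135


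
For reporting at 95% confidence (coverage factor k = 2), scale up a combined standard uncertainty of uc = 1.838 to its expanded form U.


U = k * uc
U = 2 * 1.838
U = 3.6760

3.6760


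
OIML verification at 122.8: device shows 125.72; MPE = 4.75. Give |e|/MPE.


e = indication - reference = 125.72 - 122.8 = 2.9200
|e| = 2.9200
ratio = |e| / MPE = 2.9200 / 4.75
ratio = 0.6147

0.6147


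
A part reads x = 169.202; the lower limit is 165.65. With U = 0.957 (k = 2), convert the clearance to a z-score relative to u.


u = U / k = 0.957 / 2 = 0.4785
margin = |LSL - x| = |165.65 - 169.202| = 3.552
z = margin / u = 3.552 / 0.4785
z = 7.4232

7.4232


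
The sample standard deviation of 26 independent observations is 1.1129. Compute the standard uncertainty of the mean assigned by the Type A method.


u_A = s / sqrt(n)
u_A = 1.1129 / sqrt(26)
u_A = 1.1129 / 5.0990195
u_A = 0.2183

0.2183


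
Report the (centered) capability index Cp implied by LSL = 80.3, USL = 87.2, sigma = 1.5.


Cp = (USL - LSL) / (6 * sigma)
= (87.2 - 80.3) / (6 * 1.5)
= 6.9000 / 9.0000
= 0.7667

0.7667


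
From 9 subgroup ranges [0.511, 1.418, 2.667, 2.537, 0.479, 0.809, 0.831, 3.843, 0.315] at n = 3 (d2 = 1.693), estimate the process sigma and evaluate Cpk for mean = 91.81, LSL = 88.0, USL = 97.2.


R_bar = (0.511 + 1.418 + 2.667 + 2.537 + 0.479 + 0.809 + 0.831 + 3.843 + 0.315) / 9 = 1.49
sigma = R_bar / d2 = 1.49 / 1.693 = 0.88009451
Cp = (USL - LSL)/(6*sigma) = (97.2 - 88.0)/(6*0.88009451) = 1.7422
Cpu = (97.2 - 91.81)/(3*0.88009451) = 2.0414
Cpl = (91.81 - 88.0)/(3*0.88009451) = 1.4430
Cpk = min(Cpu, Cpl) = 1.4430

1.4430


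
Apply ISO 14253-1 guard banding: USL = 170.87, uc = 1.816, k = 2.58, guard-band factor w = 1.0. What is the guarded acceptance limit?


U = k * uc = 2.58 * 1.816 = 4.68528
guard band g = w * U = 1.0 * 4.68528 = 4.68528
AL = USL - g = 170.87 - 4.68528
AL = 166.1847

166.1847


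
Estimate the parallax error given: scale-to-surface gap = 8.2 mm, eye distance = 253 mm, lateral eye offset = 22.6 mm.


error = h * offset / d
= 8.2 * 22.6 / 253
= 0.7325

0.7325


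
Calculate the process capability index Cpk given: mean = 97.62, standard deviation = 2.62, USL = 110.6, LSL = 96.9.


Cpu = (USL - mean) / (3*sigma) = (110.6 - 97.62) / (3*2.62) = 1.6514
Cpl = (mean - LSL) / (3*sigma) = (97.62 - 96.9) / (3*2.62) = 0.0916
Cpk = min(Cpu, Cpl) = 0.0916

0.0916


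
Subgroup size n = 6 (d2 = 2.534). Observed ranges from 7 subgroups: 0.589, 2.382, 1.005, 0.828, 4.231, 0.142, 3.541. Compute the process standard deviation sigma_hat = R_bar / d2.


R_bar = (0.589 + 2.382 + 1.005 + 0.828 + 4.231 + 0.142 + 3.541) / 7
R_bar = 12.718 / 7 = 1.8168571
sigma_hat = R_bar / d2 = 1.8168571 / 2.534 = 0.7170

0.7170


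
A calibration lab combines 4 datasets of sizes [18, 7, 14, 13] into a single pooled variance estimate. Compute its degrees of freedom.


nu = sum_i (n_i - 1)
nu = ((18 - 1) + (7 - 1) + (14 - 1) + (13 - 1))
nu = 17 + 6 + 13 + 12
nu = 48

48


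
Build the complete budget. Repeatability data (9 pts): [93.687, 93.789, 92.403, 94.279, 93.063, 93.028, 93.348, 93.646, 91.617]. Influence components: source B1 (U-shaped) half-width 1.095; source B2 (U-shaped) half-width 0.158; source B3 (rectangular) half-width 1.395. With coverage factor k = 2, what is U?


mean = (93.687 + 93.789 + 92.403 + 94.279 + 93.063 + 93.028 + 93.348 + 93.646 + 91.617) / 9 = 93.20666667
s = sqrt(sum((x - mean)^2)/(n-1)) = 0.80297898
u_A = s / sqrt(n) = 0.80297898 / sqrt(9) = 0.26765966
u_B1 = 1.095 / sqrt(2) = 0.77428193
u_B2 = 0.158 / sqrt(2) = 0.11172287
u_B3 = 1.395 / sqrt(3) = 0.80540363
uc = sqrt(0.26765966^2 + 0.77428193^2 + 0.11172287^2 + 0.80540363^2) = 1.1542579
U = k * uc = 2 * 1.1542579
U = 2.3085

2.3085


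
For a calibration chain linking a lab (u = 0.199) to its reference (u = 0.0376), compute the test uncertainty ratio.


TUR = u_lab / u_ref
= 0.199 / 0.0376
= 5.2926

5.2926


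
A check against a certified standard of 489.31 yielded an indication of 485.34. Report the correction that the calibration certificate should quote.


Correction = standard - reading
= 489.31 - 485.34
= 3.9700

3.9700


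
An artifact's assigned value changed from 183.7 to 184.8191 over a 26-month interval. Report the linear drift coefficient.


rate = (v2 - v1) / months
= (184.8191 - 183.7) / 26
= 1.1191 / 26
= 0.0430

0.0430


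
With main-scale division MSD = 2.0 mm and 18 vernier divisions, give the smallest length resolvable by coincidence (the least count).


LC = MSD / n_div
= 2.0 / 18
= 0.1111

0.1111


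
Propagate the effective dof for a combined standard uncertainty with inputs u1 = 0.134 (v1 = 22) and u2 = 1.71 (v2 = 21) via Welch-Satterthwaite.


uc = sqrt(u1^2 + u2^2) = sqrt(0.134^2 + 1.71^2) = 1.7152423
v_eff = uc^4 / (u1^4/v1 + u2^4/v2)
= 1.7152423^4 / (0.134^4/22 + 1.71^4/21)
= 8.6556944 / 0.40717469
v_eff = 21.2579

21.2579


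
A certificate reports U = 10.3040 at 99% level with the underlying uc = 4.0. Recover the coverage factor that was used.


k = U / uc
k = 10.3040 / 4.0
k = 2.576

2.576


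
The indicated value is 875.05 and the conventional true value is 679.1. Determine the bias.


Systematic error = measured - true
= 875.05 - 679.1
= 195.9500

195.9500


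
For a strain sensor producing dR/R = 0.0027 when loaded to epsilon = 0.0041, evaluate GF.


GF = (dR/R) / epsilon
= 0.0027 / 0.0041
= 0.6585

0.6585


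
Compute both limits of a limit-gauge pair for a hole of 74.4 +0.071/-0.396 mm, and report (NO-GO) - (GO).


GO = nominal - lower_tol (smallest hole = maximum material condition)
GO = 74.4 - 0.396 = 74.004
NO-GO = nominal + upper_tol (largest hole = least material condition)
NO-GO = 74.4 + 0.071 = 74.471
spread = NO-GO - GO = 74.471 - 74.004 = 0.4670

0.4670


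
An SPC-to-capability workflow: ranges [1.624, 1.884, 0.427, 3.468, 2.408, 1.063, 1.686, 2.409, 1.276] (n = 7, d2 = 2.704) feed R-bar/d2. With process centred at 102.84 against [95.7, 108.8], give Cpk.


R_bar = (1.624 + 1.884 + 0.427 + 3.468 + 2.408 + 1.063 + 1.686 + 2.409 + 1.276) / 9 = 1.805
sigma = R_bar / d2 = 1.805 / 2.704 = 0.66752959
Cp = (USL - LSL)/(6*sigma) = (108.8 - 95.7)/(6*0.66752959) = 3.2708
Cpu = (108.8 - 102.84)/(3*0.66752959) = 2.9761
Cpl = (102.84 - 95.7)/(3*0.66752959) = 3.5654
Cpk = min(Cpu, Cpl) = 2.9761

2.9761


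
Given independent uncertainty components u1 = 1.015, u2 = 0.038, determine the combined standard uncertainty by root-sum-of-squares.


uc = sqrt(1.015^2 + 0.038^2)
uc = sqrt(1.031669)
uc = 1.0157

1.0157


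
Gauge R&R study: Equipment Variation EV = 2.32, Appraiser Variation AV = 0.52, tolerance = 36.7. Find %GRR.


GRR = sqrt(EV^2 + AV^2) = sqrt(2.32^2 + 0.52^2) = 2.3775618
%GRR = GRR / tol * 100 = 2.3775618 / 36.7 * 100
%GRR = 6.4784

6.4784


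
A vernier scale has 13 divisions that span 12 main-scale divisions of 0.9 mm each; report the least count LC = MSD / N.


LC = MSD / n_div
= 0.9 / 13
= 0.0692

0.0692


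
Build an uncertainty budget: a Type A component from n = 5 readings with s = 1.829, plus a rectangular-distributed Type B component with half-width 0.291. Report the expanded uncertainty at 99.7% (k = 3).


u_A = s / sqrt(n) = 1.829 / sqrt(5) = 0.81795367
u_B = half_width / sqrt(3) = 0.291 / sqrt(3) = 0.16800893
uc = sqrt(u_A^2 + u_B^2) = sqrt(0.81795367^2 + 0.16800893^2) = 0.83503006
U = k * uc = 3 * 0.83503006
U = 2.5051

2.5051


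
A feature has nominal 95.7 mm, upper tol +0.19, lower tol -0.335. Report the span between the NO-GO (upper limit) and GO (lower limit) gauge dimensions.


GO = nominal - lower_tol (smallest hole = maximum material condition)
GO = 95.7 - 0.335 = 95.365
NO-GO = nominal + upper_tol (largest hole = least material condition)
NO-GO = 95.7 + 0.19 = 95.89
spread = NO-GO - GO = 95.89 - 95.365 = 0.5250

0.5250


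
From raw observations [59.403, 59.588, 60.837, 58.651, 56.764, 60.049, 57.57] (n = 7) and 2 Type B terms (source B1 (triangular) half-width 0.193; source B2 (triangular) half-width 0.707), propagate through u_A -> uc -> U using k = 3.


mean = (59.403 + 59.588 + 60.837 + 58.651 + 56.764 + 60.049 + 57.57) / 7 = 58.98028571
s = sqrt(sum((x - mean)^2)/(n-1)) = 1.4228375
u_A = s / sqrt(n) = 1.4228375 / sqrt(7) = 0.53778203
u_B1 = 0.193 / sqrt(6) = 0.07879192
u_B2 = 0.707 / sqrt(6) = 0.28863154
uc = sqrt(0.53778203^2 + 0.07879192^2 + 0.28863154^2) = 0.61540706
U = k * uc = 3 * 0.61540706
U = 1.8462

1.8462


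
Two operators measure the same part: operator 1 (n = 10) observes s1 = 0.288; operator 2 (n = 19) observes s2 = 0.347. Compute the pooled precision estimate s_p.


s_p = sqrt(((n1-1)*s1^2 + (n2-1)*s2^2) / (n1+n2-2))
numerator = (10-1)*0.288^2 + (19-1)*0.347^2 = 0.746496 + 2.167362 = 2.913858
denominator = 10 + 19 - 2 = 27
s_p^2 = 2.913858 / 27 = 0.10792067
s_p = sqrt(0.10792067) = 0.3285

0.3285


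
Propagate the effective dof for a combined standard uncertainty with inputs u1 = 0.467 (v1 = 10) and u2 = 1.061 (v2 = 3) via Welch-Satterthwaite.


uc = sqrt(u1^2 + u2^2) = sqrt(0.467^2 + 1.061^2) = 1.1592282
v_eff = uc^4 / (u1^4/v1 + u2^4/v2)
= 1.1592282^4 / (0.467^4/10 + 1.061^4/3)
= 1.8058254 / 0.4271722
v_eff = 4.2274

4.2274


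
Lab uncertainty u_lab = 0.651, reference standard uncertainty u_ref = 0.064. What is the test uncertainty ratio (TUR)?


TUR = u_lab / u_ref
= 0.651 / 0.064
= 10.1719

10.1719


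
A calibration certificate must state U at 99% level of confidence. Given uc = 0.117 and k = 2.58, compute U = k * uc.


U = k * uc
U = 2.58 * 0.117
U = 0.3019

0.3019


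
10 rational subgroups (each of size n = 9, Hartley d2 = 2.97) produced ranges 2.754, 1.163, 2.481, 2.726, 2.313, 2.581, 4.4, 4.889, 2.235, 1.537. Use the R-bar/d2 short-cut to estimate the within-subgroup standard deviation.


R_bar = (2.754 + 1.163 + 2.481 + 2.726 + 2.313 + 2.581 + 4.4 + 4.889 + 2.235 + 1.537) / 10
R_bar = 27.079 / 10 = 2.7079
sigma_hat = R_bar / d2 = 2.7079 / 2.97 = 0.9118

0.9118


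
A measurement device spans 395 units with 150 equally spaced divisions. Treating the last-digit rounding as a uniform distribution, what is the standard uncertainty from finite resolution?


resolution = range / divisions
resolution = 395 / 150 = 2.6333333
u_res = resolution / (2*sqrt(3))
u_res = 2.6333333 / 3.4641016
u_res = 0.7602

0.7602


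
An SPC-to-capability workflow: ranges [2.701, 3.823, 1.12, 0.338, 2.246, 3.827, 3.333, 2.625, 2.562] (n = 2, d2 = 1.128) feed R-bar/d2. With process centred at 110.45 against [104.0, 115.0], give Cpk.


R_bar = (2.701 + 3.823 + 1.12 + 0.338 + 2.246 + 3.827 + 3.333 + 2.625 + 2.562) / 9 = 2.5083333
sigma = R_bar / d2 = 2.5083333 / 1.128 = 2.2236997
Cp = (USL - LSL)/(6*sigma) = (115.0 - 104.0)/(6*2.2236997) = 0.8245
Cpu = (115.0 - 110.45)/(3*2.2236997) = 0.6820
Cpl = (110.45 - 104.0)/(3*2.2236997) = 0.9669
Cpk = min(Cpu, Cpl) = 0.6820

0.6820


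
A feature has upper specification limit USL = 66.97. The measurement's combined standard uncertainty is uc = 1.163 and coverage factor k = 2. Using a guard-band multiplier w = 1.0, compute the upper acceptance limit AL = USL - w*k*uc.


U = k * uc = 2 * 1.163 = 2.326
guard band g = w * U = 1.0 * 2.326 = 2.326
AL = USL - g = 66.97 - 2.326
AL = 64.6440

64.6440


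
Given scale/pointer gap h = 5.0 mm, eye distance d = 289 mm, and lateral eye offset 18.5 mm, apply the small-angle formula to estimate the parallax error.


error = h * offset / d
= 5.0 * 18.5 / 289
= 0.3201

0.3201


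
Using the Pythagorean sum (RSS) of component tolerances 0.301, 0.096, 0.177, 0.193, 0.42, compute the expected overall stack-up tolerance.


RSS = sqrt(0.301^2 + 0.096^2 + 0.177^2 + 0.193^2 + 0.42^2)
= sqrt(0.344795)
= 0.5872

0.5872


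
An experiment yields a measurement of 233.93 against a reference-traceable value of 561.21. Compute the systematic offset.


Systematic error = measured - true
= 233.93 - 561.21
= -327.2800

-327.2800


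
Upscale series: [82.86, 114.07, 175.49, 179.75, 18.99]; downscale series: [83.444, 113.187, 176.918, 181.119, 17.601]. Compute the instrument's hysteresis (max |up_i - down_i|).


|82.86 - 83.444| = 0.5840
|114.07 - 113.187| = 0.8830
|175.49 - 176.918| = 1.4280
|179.75 - 181.119| = 1.3690
|18.99 - 17.601| = 1.3890
hysteresis = max(diffs) = 1.4280

1.4280


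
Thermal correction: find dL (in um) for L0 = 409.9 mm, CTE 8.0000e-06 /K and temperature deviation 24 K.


dL = L * alpha * dT
= 409.9 * 8.0000e-06 * 24
= 0.0787008 mm
dL_um = 0.0787008 * 1000 = 78.7008 um

78.7008


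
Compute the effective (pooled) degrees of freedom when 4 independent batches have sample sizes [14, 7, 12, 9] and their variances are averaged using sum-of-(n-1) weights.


nu = sum_i (n_i - 1)
nu = ((14 - 1) + (7 - 1) + (12 - 1) + (9 - 1))
nu = 13 + 6 + 11 + 8
nu = 38

38


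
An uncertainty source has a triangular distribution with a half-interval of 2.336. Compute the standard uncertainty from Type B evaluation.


u_B = half_width / sqrt(6)
u_B = 2.336 / 2.4494897
u_B = 0.9537

0.9537


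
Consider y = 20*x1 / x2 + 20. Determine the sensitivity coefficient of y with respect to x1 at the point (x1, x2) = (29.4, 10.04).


y = 20*x1 / x2 + 20
dy/dx1 = 20/x2
Evaluate at x2 = 10.04: c1 = 20 / 10.04
c1 = 1.9920

1.9920


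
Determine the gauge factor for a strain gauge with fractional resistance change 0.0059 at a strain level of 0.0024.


GF = (dR/R) / epsilon
= 0.0059 / 0.0024
= 2.4583

2.4583


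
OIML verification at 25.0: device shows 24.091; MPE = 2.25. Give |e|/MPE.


e = indication - reference = 24.091 - 25.0 = -0.9090
|e| = 0.9090
ratio = |e| / MPE = 0.9090 / 2.25
ratio = 0.4040

0.4040


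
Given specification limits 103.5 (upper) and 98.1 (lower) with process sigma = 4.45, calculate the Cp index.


Cp = (USL - LSL) / (6 * sigma)
= (103.5 - 98.1) / (6 * 4.45)
= 5.4000 / 26.7000
= 0.2022

0.2022


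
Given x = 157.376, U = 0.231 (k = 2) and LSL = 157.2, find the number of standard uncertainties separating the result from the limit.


u = U / k = 0.231 / 2 = 0.1155
margin = |LSL - x| = |157.2 - 157.376| = 0.176
z = margin / u = 0.176 / 0.1155
z = 1.5238

1.5238


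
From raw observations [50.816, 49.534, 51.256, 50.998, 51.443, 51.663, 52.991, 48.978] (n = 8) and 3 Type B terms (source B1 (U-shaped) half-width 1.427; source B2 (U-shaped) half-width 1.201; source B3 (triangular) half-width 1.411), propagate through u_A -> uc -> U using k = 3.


mean = (50.816 + 49.534 + 51.256 + 50.998 + 51.443 + 51.663 + 52.991 + 48.978) / 8 = 50.959875
s = sqrt(sum((x - mean)^2)/(n-1)) = 1.2492315
u_A = s / sqrt(n) = 1.2492315 / sqrt(8) = 0.44167003
u_B1 = 1.427 / sqrt(2) = 1.0090414
u_B2 = 1.201 / sqrt(2) = 0.84923524
u_B3 = 1.411 / sqrt(6) = 0.57603834
uc = sqrt(0.44167003^2 + 1.0090414^2 + 0.84923524^2 + 0.57603834^2) = 1.5054095
U = k * uc = 3 * 1.5054095
U = 4.5162

4.5162


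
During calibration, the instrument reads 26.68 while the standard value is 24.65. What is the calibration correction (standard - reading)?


Correction = standard - reading
= 24.65 - 26.68
= -2.0300

-2.0300


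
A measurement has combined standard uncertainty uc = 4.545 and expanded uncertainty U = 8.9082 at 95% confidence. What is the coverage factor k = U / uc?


k = U / uc
k = 8.9082 / 4.545
k = 1.96

1.96


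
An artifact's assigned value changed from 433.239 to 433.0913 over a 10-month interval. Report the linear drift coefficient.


rate = (v2 - v1) / months
= (433.0913 - 433.239) / 10
= -0.1477 / 10
= -0.0148

-0.0148


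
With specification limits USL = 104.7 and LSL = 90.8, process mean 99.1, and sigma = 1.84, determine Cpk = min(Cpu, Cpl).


Cpu = (USL - mean) / (3*sigma) = (104.7 - 99.1) / (3*1.84) = 1.0145
Cpl = (mean - LSL) / (3*sigma) = (99.1 - 90.8) / (3*1.84) = 1.5036
Cpk = min(Cpu, Cpl) = 1.0145

1.0145


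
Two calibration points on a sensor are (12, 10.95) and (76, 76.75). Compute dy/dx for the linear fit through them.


slope = (y2 - y1) / (x2 - x1)
= (76.75 - 10.95) / (76 - 12)
= 65.8000 / 64
= 1.0281

1.0281


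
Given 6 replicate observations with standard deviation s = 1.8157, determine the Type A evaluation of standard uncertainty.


u_A = s / sqrt(n)
u_A = 1.8157 / sqrt(6)
u_A = 1.8157 / 2.4494897
u_A = 0.7413

0.7413


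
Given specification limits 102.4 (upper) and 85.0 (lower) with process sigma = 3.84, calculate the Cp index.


Cp = (USL - LSL) / (6 * sigma)
= (102.4 - 85.0) / (6 * 3.84)
= 17.4000 / 23.0400
= 0.7552

0.7552


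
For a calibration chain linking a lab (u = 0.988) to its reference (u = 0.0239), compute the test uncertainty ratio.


TUR = u_lab / u_ref
= 0.988 / 0.0239
= 41.3389

41.3389


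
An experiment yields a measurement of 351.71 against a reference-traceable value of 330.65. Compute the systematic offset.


Systematic error = measured - true
= 351.71 - 330.65
= 21.0600

21.0600


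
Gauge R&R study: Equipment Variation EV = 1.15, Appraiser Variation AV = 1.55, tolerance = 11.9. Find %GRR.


GRR = sqrt(EV^2 + AV^2) = sqrt(1.15^2 + 1.55^2) = 1.9300259
%GRR = GRR / tol * 100 = 1.9300259 / 11.9 * 100
%GRR = 16.2187

16.2187


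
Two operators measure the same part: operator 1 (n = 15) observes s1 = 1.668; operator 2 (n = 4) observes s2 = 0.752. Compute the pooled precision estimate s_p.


s_p = sqrt(((n1-1)*s1^2 + (n2-1)*s2^2) / (n1+n2-2))
numerator = (15-1)*1.668^2 + (4-1)*0.752^2 = 38.951136 + 1.696512 = 40.647648
denominator = 15 + 4 - 2 = 17
s_p^2 = 40.647648 / 17 = 2.3910381
s_p = sqrt(2.3910381) = 1.5463

1.5463


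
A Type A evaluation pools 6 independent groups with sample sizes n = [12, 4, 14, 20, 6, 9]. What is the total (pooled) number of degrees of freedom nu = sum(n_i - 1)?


nu = sum_i (n_i - 1)
nu = ((12 - 1) + (4 - 1) + (14 - 1) + (20 - 1) + (6 - 1) + (9 - 1))
nu = 11 + 3 + 13 + 19 + 5 + 8
nu = 59

59


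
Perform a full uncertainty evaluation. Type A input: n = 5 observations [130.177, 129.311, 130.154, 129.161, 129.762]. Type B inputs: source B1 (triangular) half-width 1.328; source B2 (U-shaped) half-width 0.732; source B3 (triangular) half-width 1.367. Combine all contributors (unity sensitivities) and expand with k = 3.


mean = (130.177 + 129.311 + 130.154 + 129.161 + 129.762) / 5 = 129.713
s = sqrt(sum((x - mean)^2)/(n-1)) = 0.46863792
u_A = s / sqrt(n) = 0.46863792 / sqrt(5) = 0.20958125
u_B1 = 1.328 / sqrt(6) = 0.54215373
u_B2 = 0.732 / sqrt(2) = 0.51760216
u_B3 = 1.367 / sqrt(6) = 0.55807541
uc = sqrt(0.20958125^2 + 0.54215373^2 + 0.51760216^2 + 0.55807541^2) = 0.95771349
U = k * uc = 3 * 0.95771349
U = 2.8731

2.8731


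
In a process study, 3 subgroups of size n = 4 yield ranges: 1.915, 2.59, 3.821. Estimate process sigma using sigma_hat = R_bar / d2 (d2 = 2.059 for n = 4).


R_bar = (1.915 + 2.59 + 3.821) / 3
R_bar = 8.326 / 3 = 2.7753333
sigma_hat = R_bar / d2 = 2.7753333 / 2.059 = 1.3479

1.3479


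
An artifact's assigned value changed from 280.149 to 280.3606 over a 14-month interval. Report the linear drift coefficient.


rate = (v2 - v1) / months
= (280.3606 - 280.149) / 14
= 0.2116 / 14
= 0.0151

0.0151


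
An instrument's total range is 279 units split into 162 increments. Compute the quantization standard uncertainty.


resolution = range / divisions
resolution = 279 / 162 = 1.7222222
u_res = resolution / (2*sqrt(3))
u_res = 1.7222222 / 3.4641016
u_res = 0.4972

0.4972


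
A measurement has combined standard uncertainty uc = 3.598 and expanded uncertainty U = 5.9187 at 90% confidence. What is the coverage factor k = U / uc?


k = U / uc
k = 5.9187 / 3.598
k = 1.645

1.645


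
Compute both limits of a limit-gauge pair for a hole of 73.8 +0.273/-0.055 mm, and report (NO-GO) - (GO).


GO = nominal - lower_tol (smallest hole = maximum material condition)
GO = 73.8 - 0.055 = 73.745
NO-GO = nominal + upper_tol (largest hole = least material condition)
NO-GO = 73.8 + 0.273 = 74.073
spread = NO-GO - GO = 74.073 - 73.745 = 0.3280

0.3280


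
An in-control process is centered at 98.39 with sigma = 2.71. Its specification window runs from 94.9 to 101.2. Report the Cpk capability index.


Cpu = (USL - mean) / (3*sigma) = (101.2 - 98.39) / (3*2.71) = 0.3456
Cpl = (mean - LSL) / (3*sigma) = (98.39 - 94.9) / (3*2.71) = 0.4293
Cpk = min(Cpu, Cpl) = 0.3456

0.3456


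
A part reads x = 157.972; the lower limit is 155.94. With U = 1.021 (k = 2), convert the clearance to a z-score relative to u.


u = U / k = 1.021 / 2 = 0.5105
margin = |LSL - x| = |155.94 - 157.972| = 2.032
z = margin / u = 2.032 / 0.5105
z = 3.9804

3.9804


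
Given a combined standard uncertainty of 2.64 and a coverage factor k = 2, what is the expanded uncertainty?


U = k * uc
U = 2 * 2.64
U = 5.2800

5.2800


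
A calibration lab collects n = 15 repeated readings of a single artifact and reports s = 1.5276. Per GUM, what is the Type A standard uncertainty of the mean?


u_A = s / sqrt(n)
u_A = 1.5276 / sqrt(15)
u_A = 1.5276 / 3.8729833
u_A = 0.3944

0.3944


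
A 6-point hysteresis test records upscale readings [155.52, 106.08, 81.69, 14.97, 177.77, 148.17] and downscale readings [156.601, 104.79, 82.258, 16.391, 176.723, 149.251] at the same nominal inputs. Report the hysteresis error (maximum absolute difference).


|155.52 - 156.601| = 1.0810
|106.08 - 104.79| = 1.2900
|81.69 - 82.258| = 0.5680
|14.97 - 16.391| = 1.4210
|177.77 - 176.723| = 1.0470
|148.17 - 149.251| = 1.0810
hysteresis = max(diffs) = 1.4210

1.4210


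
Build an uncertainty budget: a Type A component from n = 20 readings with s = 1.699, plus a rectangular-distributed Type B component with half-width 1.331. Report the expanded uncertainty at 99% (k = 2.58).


u_A = s / sqrt(n) = 1.699 / sqrt(20) = 0.37990795
u_B = half_width / sqrt(3) = 1.331 / sqrt(3) = 0.76845321
uc = sqrt(u_A^2 + u_B^2) = sqrt(0.37990795^2 + 0.76845321^2) = 0.85723415
U = k * uc = 2.58 * 0.85723415
U = 2.2117

2.2117


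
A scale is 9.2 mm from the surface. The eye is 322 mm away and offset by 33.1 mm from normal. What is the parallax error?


error = h * offset / d
= 9.2 * 33.1 / 322
= 0.9457

0.9457


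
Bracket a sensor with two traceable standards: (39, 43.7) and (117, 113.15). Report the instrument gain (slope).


slope = (y2 - y1) / (x2 - x1)
= (113.15 - 43.7) / (117 - 39)
= 69.4500 / 78
= 0.8904

0.8904


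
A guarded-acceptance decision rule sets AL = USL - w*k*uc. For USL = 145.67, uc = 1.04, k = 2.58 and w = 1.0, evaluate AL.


U = k * uc = 2.58 * 1.04 = 2.6832
guard band g = w * U = 1.0 * 2.6832 = 2.6832
AL = USL - g = 145.67 - 2.6832
AL = 142.9868

142.9868


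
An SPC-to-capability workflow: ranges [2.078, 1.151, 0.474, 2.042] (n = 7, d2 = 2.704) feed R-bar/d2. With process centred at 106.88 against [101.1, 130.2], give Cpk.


R_bar = (2.078 + 1.151 + 0.474 + 2.042) / 4 = 1.43625
sigma = R_bar / d2 = 1.43625 / 2.704 = 0.53115754
Cp = (USL - LSL)/(6*sigma) = (130.2 - 101.1)/(6*0.53115754) = 9.1310
Cpu = (130.2 - 106.88)/(3*0.53115754) = 14.6347
Cpl = (106.88 - 101.1)/(3*0.53115754) = 3.6273
Cpk = min(Cpu, Cpl) = 3.6273

3.6273


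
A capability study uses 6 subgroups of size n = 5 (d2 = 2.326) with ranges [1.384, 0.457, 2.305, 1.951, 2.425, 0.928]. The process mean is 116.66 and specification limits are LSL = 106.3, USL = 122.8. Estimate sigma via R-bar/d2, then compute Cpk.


R_bar = (1.384 + 0.457 + 2.305 + 1.951 + 2.425 + 0.928) / 6 = 1.575
sigma = R_bar / d2 = 1.575 / 2.326 = 0.67712812
Cp = (USL - LSL)/(6*sigma) = (122.8 - 106.3)/(6*0.67712812) = 4.0613
Cpu = (122.8 - 116.66)/(3*0.67712812) = 3.0226
Cpl = (116.66 - 106.3)/(3*0.67712812) = 5.1000
Cpk = min(Cpu, Cpl) = 3.0226

3.0226


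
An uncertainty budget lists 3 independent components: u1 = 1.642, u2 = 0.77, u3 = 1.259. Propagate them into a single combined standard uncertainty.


uc = sqrt(1.642^2 + 0.77^2 + 1.259^2)
uc = sqrt(4.874145)
uc = 2.2077

2.2077


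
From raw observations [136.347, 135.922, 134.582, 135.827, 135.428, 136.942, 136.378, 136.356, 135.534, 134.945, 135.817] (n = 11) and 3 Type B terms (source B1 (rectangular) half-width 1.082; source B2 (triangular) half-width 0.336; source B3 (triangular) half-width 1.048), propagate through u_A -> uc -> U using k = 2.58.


mean = (136.347 + 135.922 + 134.582 + 135.827 + 135.428 + 136.942 + 136.378 + 136.356 + 135.534 + 134.945 + 135.817) / 11 = 135.8252727
s = sqrt(sum((x - mean)^2)/(n-1)) = 0.68404373
u_A = s / sqrt(n) = 0.68404373 / sqrt(11) = 0.20624694
u_B1 = 1.082 / sqrt(3) = 0.62469299
u_B2 = 0.336 / sqrt(6) = 0.13717143
u_B3 = 1.048 / sqrt(6) = 0.42784421
uc = sqrt(0.20624694^2 + 0.62469299^2 + 0.13717143^2 + 0.42784421^2) = 0.7966466
U = k * uc = 2.58 * 0.7966466
U = 2.0553

2.0553


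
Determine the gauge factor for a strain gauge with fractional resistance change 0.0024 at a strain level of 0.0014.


GF = (dR/R) / epsilon
= 0.0024 / 0.0014
= 1.7143

1.7143


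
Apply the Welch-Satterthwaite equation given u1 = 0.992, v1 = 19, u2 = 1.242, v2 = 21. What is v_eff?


uc = sqrt(u1^2 + u2^2) = sqrt(0.992^2 + 1.242^2) = 1.589537
v_eff = uc^4 / (u1^4/v1 + u2^4/v2)
= 1.589537^4 / (0.992^4/19 + 1.242^4/21)
= 6.3838484 / 0.16427717
v_eff = 38.8602

38.8602


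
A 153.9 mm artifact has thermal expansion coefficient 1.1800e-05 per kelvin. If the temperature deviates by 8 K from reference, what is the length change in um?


dL = L * alpha * dT
= 153.9 * 1.1800e-05 * 8
= 0.0145282 mm
dL_um = 0.0145282 * 1000 = 14.5282 um

14.5282


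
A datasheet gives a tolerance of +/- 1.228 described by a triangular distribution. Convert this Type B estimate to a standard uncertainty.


u_B = half_width / sqrt(6)
u_B = 1.228 / 2.4494897
u_B = 0.5013

0.5013


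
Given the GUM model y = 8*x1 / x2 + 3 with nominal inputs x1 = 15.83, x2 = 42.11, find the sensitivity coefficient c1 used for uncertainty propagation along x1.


y = 8*x1 / x2 + 3
dy/dx1 = 8/x2
Evaluate at x2 = 42.11: c1 = 8 / 42.11
c1 = 0.1900

0.1900


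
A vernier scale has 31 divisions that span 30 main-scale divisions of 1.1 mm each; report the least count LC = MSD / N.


LC = MSD / n_div
= 1.1 / 31
= 0.0355

0.0355


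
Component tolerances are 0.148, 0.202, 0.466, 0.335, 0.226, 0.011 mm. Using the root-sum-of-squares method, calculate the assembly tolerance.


RSS = sqrt(0.148^2 + 0.202^2 + 0.466^2 + 0.335^2 + 0.226^2 + 0.011^2)
= sqrt(0.443286)
= 0.6658

0.6658


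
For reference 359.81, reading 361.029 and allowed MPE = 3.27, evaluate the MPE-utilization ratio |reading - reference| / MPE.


e = indication - reference = 361.029 - 359.81 = 1.2190
|e| = 1.2190
ratio = |e| / MPE = 1.2190 / 3.27
ratio = 0.3728

0.3728


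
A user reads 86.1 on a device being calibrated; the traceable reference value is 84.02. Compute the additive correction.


Correction = standard - reading
= 84.02 - 86.1
= -2.0800

-2.0800


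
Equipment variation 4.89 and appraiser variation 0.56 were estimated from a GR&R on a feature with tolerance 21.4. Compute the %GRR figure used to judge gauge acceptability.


GRR = sqrt(EV^2 + AV^2) = sqrt(4.89^2 + 0.56^2) = 4.921961
%GRR = GRR / tol * 100 = 4.921961 / 21.4 * 100
%GRR = 22.9998

22.9998


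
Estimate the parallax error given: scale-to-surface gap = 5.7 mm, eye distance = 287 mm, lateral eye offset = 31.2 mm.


error = h * offset / d
= 5.7 * 31.2 / 287
= 0.6197

0.6197


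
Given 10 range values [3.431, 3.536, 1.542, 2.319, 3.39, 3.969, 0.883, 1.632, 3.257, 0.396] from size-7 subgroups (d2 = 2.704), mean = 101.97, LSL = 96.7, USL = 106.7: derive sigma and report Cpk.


R_bar = (3.431 + 3.536 + 1.542 + 2.319 + 3.39 + 3.969 + 0.883 + 1.632 + 3.257 + 0.396) / 10 = 2.4355
sigma = R_bar / d2 = 2.4355 / 2.704 = 0.90070266
Cp = (USL - LSL)/(6*sigma) = (106.7 - 96.7)/(6*0.90070266) = 1.8504
Cpu = (106.7 - 101.97)/(3*0.90070266) = 1.7505
Cpl = (101.97 - 96.7)/(3*0.90070266) = 1.9503
Cpk = min(Cpu, Cpl) = 1.7505

1.7505


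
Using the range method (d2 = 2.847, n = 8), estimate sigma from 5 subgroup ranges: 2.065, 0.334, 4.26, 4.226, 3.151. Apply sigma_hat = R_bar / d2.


R_bar = (2.065 + 0.334 + 4.26 + 4.226 + 3.151) / 5
R_bar = 14.036 / 5 = 2.8072
sigma_hat = R_bar / d2 = 2.8072 / 2.847 = 0.9860

0.9860


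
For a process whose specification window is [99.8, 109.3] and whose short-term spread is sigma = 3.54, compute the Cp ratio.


Cp = (USL - LSL) / (6 * sigma)
= (109.3 - 99.8) / (6 * 3.54)
= 9.5000 / 21.2400
= 0.4473

0.4473


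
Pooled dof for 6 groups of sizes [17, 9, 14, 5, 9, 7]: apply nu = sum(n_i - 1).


nu = sum_i (n_i - 1)
nu = ((17 - 1) + (9 - 1) + (14 - 1) + (5 - 1) + (9 - 1) + (7 - 1))
nu = 16 + 8 + 13 + 4 + 8 + 6
nu = 55

55


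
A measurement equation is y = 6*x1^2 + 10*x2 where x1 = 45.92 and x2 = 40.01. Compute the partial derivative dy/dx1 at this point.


y = 6*x1^2 + 10*x2
dy/dx1 = 2*6*x1
Evaluate at x1 = 45.92: c1 = 12 * 45.92
c1 = 551.0400

551.0400


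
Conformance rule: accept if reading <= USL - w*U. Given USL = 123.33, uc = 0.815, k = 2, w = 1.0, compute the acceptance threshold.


U = k * uc = 2 * 0.815 = 1.63
guard band g = w * U = 1.0 * 1.63 = 1.63
AL = USL - g = 123.33 - 1.63
AL = 121.7000

121.7000


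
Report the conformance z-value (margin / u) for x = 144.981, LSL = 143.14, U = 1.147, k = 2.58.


u = U / k = 1.147 / 2.58 = 0.44457364
margin = |LSL - x| = |143.14 - 144.981| = 1.841
z = margin / u = 1.841 / 0.44457364
z = 4.1410

4.1410


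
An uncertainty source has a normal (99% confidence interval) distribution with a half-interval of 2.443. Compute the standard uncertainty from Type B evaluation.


u_B = half_width / 2.576
u_B = 2.443 / 2.576
u_B = 0.9484

0.9484


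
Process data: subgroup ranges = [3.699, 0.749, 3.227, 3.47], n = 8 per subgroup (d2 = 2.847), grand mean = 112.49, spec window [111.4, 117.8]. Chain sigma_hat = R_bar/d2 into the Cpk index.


R_bar = (3.699 + 0.749 + 3.227 + 3.47) / 4 = 2.78625
sigma = R_bar / d2 = 2.78625 / 2.847 = 0.97866175
Cp = (USL - LSL)/(6*sigma) = (117.8 - 111.4)/(6*0.97866175) = 1.0899
Cpu = (117.8 - 112.49)/(3*0.97866175) = 1.8086
Cpl = (112.49 - 111.4)/(3*0.97866175) = 0.3713
Cpk = min(Cpu, Cpl) = 0.3713

0.3713


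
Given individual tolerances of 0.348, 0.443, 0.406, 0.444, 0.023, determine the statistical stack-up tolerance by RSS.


RSS = sqrt(0.348^2 + 0.443^2 + 0.406^2 + 0.444^2 + 0.023^2)
= sqrt(0.679854)
= 0.8245

0.8245


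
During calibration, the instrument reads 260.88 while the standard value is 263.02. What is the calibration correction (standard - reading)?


Correction = standard - reading
= 263.02 - 260.88
= 2.1400

2.1400


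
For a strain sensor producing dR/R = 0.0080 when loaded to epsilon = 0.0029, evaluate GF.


GF = (dR/R) / epsilon
= 0.0080 / 0.0029
= 2.7586

2.7586


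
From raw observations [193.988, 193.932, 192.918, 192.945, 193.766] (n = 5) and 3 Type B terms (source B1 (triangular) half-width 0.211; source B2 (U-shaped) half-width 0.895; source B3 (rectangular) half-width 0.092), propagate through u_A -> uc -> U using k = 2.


mean = (193.988 + 193.932 + 192.918 + 192.945 + 193.766) / 5 = 193.5098
s = sqrt(sum((x - mean)^2)/(n-1)) = 0.53427353
u_A = s / sqrt(n) = 0.53427353 / sqrt(5) = 0.23893439
u_B1 = 0.211 / sqrt(6) = 0.086140389
u_B2 = 0.895 / sqrt(2) = 0.63286057
u_B3 = 0.092 / sqrt(3) = 0.053116225
uc = sqrt(0.23893439^2 + 0.086140389^2 + 0.63286057^2 + 0.053116225^2) = 0.68399097
U = k * uc = 2 * 0.68399097
U = 1.3680

1.3680


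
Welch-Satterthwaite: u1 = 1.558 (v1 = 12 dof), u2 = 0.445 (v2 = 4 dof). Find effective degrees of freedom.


uc = sqrt(u1^2 + u2^2) = sqrt(1.558^2 + 0.445^2) = 1.6203052
v_eff = uc^4 / (u1^4/v1 + u2^4/v2)
= 1.6203052^4 / (1.558^4/12 + 0.445^4/4)
= 6.8926671 / 0.50081147
v_eff = 13.7630

13.7630


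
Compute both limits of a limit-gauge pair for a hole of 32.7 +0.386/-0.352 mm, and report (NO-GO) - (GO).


GO = nominal - lower_tol (smallest hole = maximum material condition)
GO = 32.7 - 0.352 = 32.348
NO-GO = nominal + upper_tol (largest hole = least material condition)
NO-GO = 32.7 + 0.386 = 33.086
spread = NO-GO - GO = 33.086 - 32.348 = 0.7380

0.7380


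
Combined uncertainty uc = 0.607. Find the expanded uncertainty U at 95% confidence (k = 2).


U = k * uc
U = 2 * 0.607
U = 1.2140

1.2140


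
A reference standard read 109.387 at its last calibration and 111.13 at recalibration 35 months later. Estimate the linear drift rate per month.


rate = (v2 - v1) / months
= (111.13 - 109.387) / 35
= 1.7430 / 35
= 0.0498

0.0498


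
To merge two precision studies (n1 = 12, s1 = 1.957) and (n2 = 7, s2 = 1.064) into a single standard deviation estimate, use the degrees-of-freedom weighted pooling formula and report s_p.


s_p = sqrt(((n1-1)*s1^2 + (n2-1)*s2^2) / (n1+n2-2))
numerator = (12-1)*1.957^2 + (7-1)*1.064^2 = 42.128339 + 6.792576 = 48.920915
denominator = 12 + 7 - 2 = 17
s_p^2 = 48.920915 / 17 = 2.8777009
s_p = sqrt(2.8777009) = 1.6964

1.6964


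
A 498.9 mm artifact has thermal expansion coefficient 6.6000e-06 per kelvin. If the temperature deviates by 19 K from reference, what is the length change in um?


dL = L * alpha * dT
= 498.9 * 6.6000e-06 * 19
= 0.0625621 mm
dL_um = 0.0625621 * 1000 = 62.5621 um

62.5621


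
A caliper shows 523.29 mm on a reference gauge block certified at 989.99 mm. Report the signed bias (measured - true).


Systematic error = measured - true
= 523.29 - 989.99
= -466.7000

-466.7000


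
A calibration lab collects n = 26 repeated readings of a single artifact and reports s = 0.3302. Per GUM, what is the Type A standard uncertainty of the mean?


u_A = s / sqrt(n)
u_A = 0.3302 / sqrt(26)
u_A = 0.3302 / 5.0990195
u_A = 0.0648

0.0648


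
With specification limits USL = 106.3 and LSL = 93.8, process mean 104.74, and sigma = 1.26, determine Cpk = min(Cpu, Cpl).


Cpu = (USL - mean) / (3*sigma) = (106.3 - 104.74) / (3*1.26) = 0.4127
Cpl = (mean - LSL) / (3*sigma) = (104.74 - 93.8) / (3*1.26) = 2.8942
Cpk = min(Cpu, Cpl) = 0.4127

0.4127


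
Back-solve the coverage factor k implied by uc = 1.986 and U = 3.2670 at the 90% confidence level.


k = U / uc
k = 3.2670 / 1.986
k = 1.645

1.645


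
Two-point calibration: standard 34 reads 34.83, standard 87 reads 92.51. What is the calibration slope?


slope = (y2 - y1) / (x2 - x1)
= (92.51 - 34.83) / (87 - 34)
= 57.6800 / 53
= 1.0883

1.0883


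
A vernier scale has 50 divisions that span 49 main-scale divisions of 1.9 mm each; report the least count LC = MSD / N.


LC = MSD / n_div
= 1.9 / 50
= 0.0380

0.0380


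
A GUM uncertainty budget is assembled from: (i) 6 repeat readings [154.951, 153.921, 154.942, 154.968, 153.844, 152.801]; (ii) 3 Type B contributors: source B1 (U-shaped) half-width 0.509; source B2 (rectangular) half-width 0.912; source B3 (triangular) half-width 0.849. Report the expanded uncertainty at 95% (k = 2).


mean = (154.951 + 153.921 + 154.942 + 154.968 + 153.844 + 152.801) / 6 = 154.2378333
s = sqrt(sum((x - mean)^2)/(n-1)) = 0.8783597
u_A = s / sqrt(n) = 0.8783597 / sqrt(6) = 0.35858885
u_B1 = 0.509 / sqrt(2) = 0.35991735
u_B2 = 0.912 / sqrt(3) = 0.52654345
u_B3 = 0.849 / sqrt(6) = 0.3466028
uc = sqrt(0.35858885^2 + 0.35991735^2 + 0.52654345^2 + 0.3466028^2) = 0.80963447
U = k * uc = 2 * 0.80963447
U = 1.6193

1.6193


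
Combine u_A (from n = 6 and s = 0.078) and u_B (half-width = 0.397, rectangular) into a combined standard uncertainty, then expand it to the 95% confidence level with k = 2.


u_A = s / sqrt(n) = 0.078 / sqrt(6) = 0.031843367
u_B = half_width / sqrt(3) = 0.397 / sqrt(3) = 0.22920806
uc = sqrt(u_A^2 + u_B^2) = sqrt(0.031843367^2 + 0.22920806^2) = 0.23140945
U = k * uc = 2 * 0.23140945
U = 0.4628

0.4628


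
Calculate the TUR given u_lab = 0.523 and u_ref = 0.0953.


TUR = u_lab / u_ref
= 0.523 / 0.0953
= 5.4879

5.4879


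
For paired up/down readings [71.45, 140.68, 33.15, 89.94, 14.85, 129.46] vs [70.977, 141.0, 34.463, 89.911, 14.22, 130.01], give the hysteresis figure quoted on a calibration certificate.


|71.45 - 70.977| = 0.4730
|140.68 - 141.0| = 0.3200
|33.15 - 34.463| = 1.3130
|89.94 - 89.911| = 0.0290
|14.85 - 14.22| = 0.6300
|129.46 - 130.01| = 0.5500
hysteresis = max(diffs) = 1.3130

1.3130


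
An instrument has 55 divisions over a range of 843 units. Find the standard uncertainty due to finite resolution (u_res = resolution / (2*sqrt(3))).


resolution = range / divisions
resolution = 843 / 55 = 15.327273
u_res = resolution / (2*sqrt(3))
u_res = 15.327273 / 3.4641016
u_res = 4.4246

4.4246


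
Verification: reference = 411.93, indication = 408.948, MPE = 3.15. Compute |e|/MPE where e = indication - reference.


e = indication - reference = 408.948 - 411.93 = -2.9820
|e| = 2.9820
ratio = |e| / MPE = 2.9820 / 3.15
ratio = 0.9467

0.9467


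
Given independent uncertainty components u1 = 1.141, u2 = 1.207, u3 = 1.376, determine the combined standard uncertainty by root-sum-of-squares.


uc = sqrt(1.141^2 + 1.207^2 + 1.376^2)
uc = sqrt(4.652106)
uc = 2.1569

2.1569


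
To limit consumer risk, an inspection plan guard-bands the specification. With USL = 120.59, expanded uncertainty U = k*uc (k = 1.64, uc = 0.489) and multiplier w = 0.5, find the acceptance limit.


U = k * uc = 1.64 * 0.489 = 0.80196
guard band g = w * U = 0.5 * 0.80196 = 0.40098
AL = USL - g = 120.59 - 0.40098
AL = 120.1890

120.1890
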